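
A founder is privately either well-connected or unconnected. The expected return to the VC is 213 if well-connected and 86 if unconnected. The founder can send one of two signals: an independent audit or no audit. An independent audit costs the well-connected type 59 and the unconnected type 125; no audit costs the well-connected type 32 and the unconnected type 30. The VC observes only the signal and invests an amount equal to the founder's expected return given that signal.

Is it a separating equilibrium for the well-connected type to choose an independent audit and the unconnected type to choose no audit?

Under separation the VC infers type exactly: audit → well-connected (pays 213), no audit → unconnected (pays 86).
Well-connected: audit gives 213 − 59 = 154; no audit gives 86 − 32 = 54. No deviation. ✓
Unconnected: no audit gives 86 − 30 = 56; audit gives 213 − 125 = 88. Would deviate. ✗

No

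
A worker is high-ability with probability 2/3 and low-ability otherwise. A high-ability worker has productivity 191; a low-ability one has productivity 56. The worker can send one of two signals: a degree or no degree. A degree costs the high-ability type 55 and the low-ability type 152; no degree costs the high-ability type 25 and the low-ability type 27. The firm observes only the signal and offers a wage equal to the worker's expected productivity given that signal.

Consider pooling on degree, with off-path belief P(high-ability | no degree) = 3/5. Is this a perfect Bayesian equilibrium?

No

At the pooled signal (degree) the firm holds the prior 2/3 and pays 2/3·191 + 1/3·56 = 146. Off-path (no degree) belief 3/5 gives 3/5·191 + 2/5·56 = 137.
High-ability: degree gives 146 − 55 = 91; no degree gives 137 − 25 = 112. Deviates. ✗
Low-ability: degree gives 146 − 152 = -6; no degree gives 137 − 27 = 110. Deviates. ✗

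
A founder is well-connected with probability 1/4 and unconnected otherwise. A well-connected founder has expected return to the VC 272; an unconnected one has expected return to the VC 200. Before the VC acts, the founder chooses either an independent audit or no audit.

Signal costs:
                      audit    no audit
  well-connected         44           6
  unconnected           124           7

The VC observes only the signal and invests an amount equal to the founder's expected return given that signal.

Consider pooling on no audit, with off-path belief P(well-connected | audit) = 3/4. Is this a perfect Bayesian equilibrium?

Yes

On the equilibrium path (no audit) the VC holds the prior 1/4 and pays 1/4·272 + 3/4·200 = 218. Off-path (audit) belief 3/4 gives 3/4·272 + 1/4·200 = 254.
Well-connected: no audit gives 218 − 6 = 212; audit gives 254 − 44 = 210. Stays. ✓
Unconnected: no audit gives 218 − 7 = 211; audit gives 254 − 124 = 130. Stays. ✓
Beliefs are Bayes-consistent on-path and both types best-respond.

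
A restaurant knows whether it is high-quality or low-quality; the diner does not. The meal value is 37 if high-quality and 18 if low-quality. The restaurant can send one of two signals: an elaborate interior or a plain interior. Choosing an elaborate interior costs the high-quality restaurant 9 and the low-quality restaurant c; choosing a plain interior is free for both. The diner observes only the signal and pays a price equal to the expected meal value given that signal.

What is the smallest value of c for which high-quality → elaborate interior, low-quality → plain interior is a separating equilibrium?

Under separation: elaborate interior → high-quality (pays 37); plain interior → low-quality (pays 18).
High-quality: 37 − 9 = 28 ≥ 18 − 0 = 18. Holds regardless of c. ✓
Low-quality: 18 − 0 ≥ 37 − c, so c ≥ 37 − 18 = 19.

19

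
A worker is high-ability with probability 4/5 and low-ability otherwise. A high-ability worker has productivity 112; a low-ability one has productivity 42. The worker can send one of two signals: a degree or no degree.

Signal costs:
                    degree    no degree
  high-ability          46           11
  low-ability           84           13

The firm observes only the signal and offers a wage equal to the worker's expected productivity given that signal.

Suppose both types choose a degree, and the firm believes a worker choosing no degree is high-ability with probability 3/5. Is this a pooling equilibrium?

No

On the equilibrium path (degree) the firm holds the prior 4/5 and pays 4/5·112 + 1/5·42 = 98. Off-path (no degree) belief 3/5 gives 3/5·112 + 2/5·42 = 84.
High-ability: degree gives 98 − 46 = 52; no degree gives 84 − 11 = 73. Deviates. ✗
Low-ability: degree gives 98 − 84 = 14; no degree gives 84 − 13 = 71. Deviates. ✗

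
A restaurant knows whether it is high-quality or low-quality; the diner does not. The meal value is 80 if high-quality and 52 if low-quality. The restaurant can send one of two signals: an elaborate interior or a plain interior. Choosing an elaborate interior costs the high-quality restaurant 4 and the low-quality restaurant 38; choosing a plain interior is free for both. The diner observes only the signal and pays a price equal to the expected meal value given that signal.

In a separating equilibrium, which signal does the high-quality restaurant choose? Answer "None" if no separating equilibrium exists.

Try high-quality → elaborate interior, low-quality → plain interior:
  If types separate, elaborate interior earns payment 80 and plain interior earns 52.
  High-quality: elaborate interior gives 80 − 4 = 76; plain interior gives 52 − 0 = 52. No deviation. ✓
  Low-quality: plain interior gives 52 − 0 = 52; elaborate interior gives 80 − 38 = 42. No deviation. ✓
Both hold — the high-quality type sends elaborate interior.

elaborate interior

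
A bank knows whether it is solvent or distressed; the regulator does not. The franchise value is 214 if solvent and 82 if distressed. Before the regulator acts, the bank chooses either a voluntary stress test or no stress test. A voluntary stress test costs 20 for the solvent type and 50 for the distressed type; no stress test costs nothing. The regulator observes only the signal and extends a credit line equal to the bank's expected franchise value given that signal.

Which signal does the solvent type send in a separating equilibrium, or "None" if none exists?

Try solvent → stress test, distressed → no stress test:
  Under separation the regulator infers type exactly: stress test → solvent (pays 214), no stress test → distressed (pays 82).
  Solvent: stress test gives 214 − 20 = 194; no stress test gives 82 − 0 = 82. No deviation. ✓
  Distressed: no stress test gives 82 − 0 = 82; stress test gives 214 − 50 = 164. Would deviate. ✗
Try solvent → no stress test, distressed → stress test:
  Under separation the regulator infers type exactly: no stress test → solvent (pays 214), stress test → distressed (pays 82).
  Solvent: no stress test gives 214 − 0 = 214; stress test gives 82 − 20 = 62. No deviation. ✓
  Distressed: stress test gives 82 − 50 = 32; no stress test gives 214 − 0 = 214. Would deviate. ✗
Neither assignment is incentive-compatible.

None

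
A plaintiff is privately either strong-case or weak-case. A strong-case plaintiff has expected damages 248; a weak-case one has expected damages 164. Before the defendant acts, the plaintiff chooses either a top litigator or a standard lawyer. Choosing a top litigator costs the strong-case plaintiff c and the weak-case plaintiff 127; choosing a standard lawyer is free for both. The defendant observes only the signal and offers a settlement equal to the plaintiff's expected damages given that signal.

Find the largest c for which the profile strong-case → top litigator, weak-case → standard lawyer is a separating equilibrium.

84

Under separation: top litigator → strong-case (pays 248); standard lawyer → weak-case (pays 164).
Weak-case: 164 − 0 = 164 ≥ 248 − 127 = 121. Holds regardless of c. ✓
Strong-case: 248 − c ≥ 164 − 0, so c ≤ 248 − 164 = 84.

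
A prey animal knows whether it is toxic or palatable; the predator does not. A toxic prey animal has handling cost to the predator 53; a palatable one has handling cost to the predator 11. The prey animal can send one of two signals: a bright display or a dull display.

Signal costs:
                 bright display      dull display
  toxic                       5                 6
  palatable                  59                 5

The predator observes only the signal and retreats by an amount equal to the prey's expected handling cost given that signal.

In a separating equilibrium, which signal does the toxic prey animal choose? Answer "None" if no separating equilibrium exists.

Try toxic → bright display, palatable → dull display:
  Under separation the predator infers type exactly: bright display → toxic (pays 53), dull display → palatable (pays 11).
  Toxic: bright display gives 53 − 5 = 48; dull display gives 11 − 6 = 5. No deviation. ✓
  Palatable: dull display gives 11 − 5 = 6; bright display gives 53 − 59 = -6. No deviation. ✓
Both hold — the toxic type sends bright display.

bright display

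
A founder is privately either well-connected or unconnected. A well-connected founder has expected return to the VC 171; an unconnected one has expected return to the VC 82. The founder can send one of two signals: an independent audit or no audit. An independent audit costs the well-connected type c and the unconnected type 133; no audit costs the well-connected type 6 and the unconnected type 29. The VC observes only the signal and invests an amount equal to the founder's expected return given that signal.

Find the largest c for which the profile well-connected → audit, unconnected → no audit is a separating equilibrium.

Under separation: audit → well-connected (pays 171); no audit → unconnected (pays 82).
Unconnected: 82 − 29 = 53 ≥ 171 − 133 = 38. Holds regardless of c. ✓
Well-connected: 171 − c ≥ 82 − 6, so c ≤ 171 − 76 = 95.

95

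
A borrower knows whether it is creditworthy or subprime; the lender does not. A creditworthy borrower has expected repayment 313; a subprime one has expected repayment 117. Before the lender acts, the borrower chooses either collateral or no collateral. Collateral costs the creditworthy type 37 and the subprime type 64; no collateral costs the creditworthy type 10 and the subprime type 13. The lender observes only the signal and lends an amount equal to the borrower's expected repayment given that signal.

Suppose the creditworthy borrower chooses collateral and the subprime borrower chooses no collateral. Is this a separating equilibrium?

No

If types separate, collateral earns payment 313 and no collateral earns 117.
Creditworthy: collateral gives 313 − 37 = 276; no collateral gives 117 − 10 = 107. No deviation. ✓
Subprime: no collateral gives 117 − 13 = 104; collateral gives 313 − 64 = 249. Would deviate. ✗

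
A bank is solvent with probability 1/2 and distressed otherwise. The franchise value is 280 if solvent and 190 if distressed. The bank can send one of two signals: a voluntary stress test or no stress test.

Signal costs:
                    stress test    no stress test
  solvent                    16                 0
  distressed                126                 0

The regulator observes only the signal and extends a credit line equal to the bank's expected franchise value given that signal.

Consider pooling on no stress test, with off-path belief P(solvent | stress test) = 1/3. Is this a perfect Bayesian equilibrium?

Yes

At the pooled signal (no stress test) the regulator holds the prior 1/2 and pays 1/2·280 + 1/2·190 = 235. Off-path (stress test) belief 1/3 gives 1/3·280 + 2/3·190 = 220.
Solvent: no stress test gives 235 − 0 = 235; stress test gives 220 − 16 = 204. Stays. ✓
Distressed: no stress test gives 235 − 0 = 235; stress test gives 220 − 126 = 94. Stays. ✓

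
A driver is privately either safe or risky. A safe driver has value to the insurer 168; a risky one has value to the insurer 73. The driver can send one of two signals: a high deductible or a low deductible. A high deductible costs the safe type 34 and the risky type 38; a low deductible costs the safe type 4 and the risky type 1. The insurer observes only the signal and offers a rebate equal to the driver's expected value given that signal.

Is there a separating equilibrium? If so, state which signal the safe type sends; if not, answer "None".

None

Try safe → high deductible, risky → low deductible:
  If types separate, high deductible earns payment 168 and low deductible earns 73.
  Safe: high deductible gives 168 − 34 = 134; low deductible gives 73 − 4 = 69. No deviation. ✓
  Risky: low deductible gives 73 − 1 = 72; high deductible gives 168 − 38 = 130. Would deviate. ✗
Try safe → low deductible, risky → high deductible:
  If types separate, low deductible earns payment 168 and high deductible earns 73.
  Safe: low deductible gives 168 − 4 = 164; high deductible gives 73 − 34 = 39. No deviation. ✓
  Risky: high deductible gives 73 − 38 = 35; low deductible gives 168 − 1 = 167. Would deviate. ✗
Neither assignment is incentive-compatible.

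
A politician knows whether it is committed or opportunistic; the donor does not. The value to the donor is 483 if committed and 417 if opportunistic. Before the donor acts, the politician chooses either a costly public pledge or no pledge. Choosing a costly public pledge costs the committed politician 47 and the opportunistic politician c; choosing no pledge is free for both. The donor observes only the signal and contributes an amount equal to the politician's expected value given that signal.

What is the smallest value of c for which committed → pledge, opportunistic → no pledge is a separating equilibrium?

66

Under separation: pledge → committed (pays 483); no pledge → opportunistic (pays 417).
Committed: 483 − 47 = 436 ≥ 417 − 0 = 417. Holds regardless of c. ✓
Opportunistic: 417 − 0 ≥ 483 − c, so c ≥ 483 − 417 = 66.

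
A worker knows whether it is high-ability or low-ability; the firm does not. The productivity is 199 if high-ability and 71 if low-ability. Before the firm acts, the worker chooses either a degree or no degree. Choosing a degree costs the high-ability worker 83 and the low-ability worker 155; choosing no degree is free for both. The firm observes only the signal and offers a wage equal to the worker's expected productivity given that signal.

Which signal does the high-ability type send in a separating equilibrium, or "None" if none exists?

degree

Try high-ability → degree, low-ability → no degree:
  Under separation the firm infers type exactly: degree → high-ability (pays 199), no degree → low-ability (pays 71).
  High-ability: degree gives 199 − 83 = 116; no degree gives 71 − 0 = 71. No deviation. ✓
  Low-ability: no degree gives 71 − 0 = 71; degree gives 199 − 155 = 44. No deviation. ✓
Both hold — the high-ability type sends degree.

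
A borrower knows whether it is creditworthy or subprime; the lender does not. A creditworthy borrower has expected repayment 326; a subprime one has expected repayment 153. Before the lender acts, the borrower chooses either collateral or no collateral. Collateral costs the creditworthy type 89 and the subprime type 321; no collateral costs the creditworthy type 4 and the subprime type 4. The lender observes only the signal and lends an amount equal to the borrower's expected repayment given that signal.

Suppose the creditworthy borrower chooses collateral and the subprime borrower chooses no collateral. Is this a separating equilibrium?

Yes

If types separate, collateral earns payment 326 and no collateral earns 153.
Creditworthy: collateral gives 326 − 89 = 237; no collateral gives 153 − 4 = 149. No deviation. ✓
Subprime: no collateral gives 153 − 4 = 149; collateral gives 326 − 321 = 5. No deviation. ✓
Neither type gains from mimicking the other.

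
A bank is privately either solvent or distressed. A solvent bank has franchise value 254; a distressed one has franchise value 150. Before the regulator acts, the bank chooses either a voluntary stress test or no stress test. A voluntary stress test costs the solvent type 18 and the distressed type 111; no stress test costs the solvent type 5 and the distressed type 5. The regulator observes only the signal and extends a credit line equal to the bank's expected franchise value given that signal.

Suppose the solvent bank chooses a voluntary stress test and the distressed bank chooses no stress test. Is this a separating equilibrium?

Under separation the regulator infers type exactly: stress test → solvent (pays 254), no stress test → distressed (pays 150).
Solvent: stress test gives 254 − 18 = 236; no stress test gives 150 − 5 = 145. No deviation. ✓
Distressed: no stress test gives 150 − 5 = 145; stress test gives 254 − 111 = 143. No deviation. ✓
Both incentive constraints hold.

Yes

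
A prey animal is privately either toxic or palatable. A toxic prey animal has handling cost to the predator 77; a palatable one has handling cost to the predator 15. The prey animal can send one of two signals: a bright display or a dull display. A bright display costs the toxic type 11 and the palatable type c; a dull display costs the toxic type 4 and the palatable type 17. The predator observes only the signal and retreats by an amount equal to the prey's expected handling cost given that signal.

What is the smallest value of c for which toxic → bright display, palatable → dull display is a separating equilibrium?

79

Under separation: bright display → toxic (pays 77); dull display → palatable (pays 15).
Toxic: 77 − 11 = 66 ≥ 15 − 4 = 11. Holds regardless of c. ✓
Palatable: 15 − 17 ≥ 77 − c, so c ≥ 77 − -2 = 79.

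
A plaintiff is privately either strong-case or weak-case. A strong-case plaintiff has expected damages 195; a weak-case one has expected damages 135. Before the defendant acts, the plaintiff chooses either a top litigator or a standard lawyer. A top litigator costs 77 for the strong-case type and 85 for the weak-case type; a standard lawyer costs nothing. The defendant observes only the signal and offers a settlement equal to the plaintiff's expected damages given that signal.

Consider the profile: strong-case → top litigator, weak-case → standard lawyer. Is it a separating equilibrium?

No

Under separation the defendant infers type exactly: top litigator → strong-case (pays 195), standard lawyer → weak-case (pays 135).
Strong-case: top litigator gives 195 − 77 = 118; standard lawyer gives 135 − 0 = 135. Would deviate. ✗
Weak-case: standard lawyer gives 135 − 0 = 135; top litigator gives 195 − 85 = 110. No deviation. ✓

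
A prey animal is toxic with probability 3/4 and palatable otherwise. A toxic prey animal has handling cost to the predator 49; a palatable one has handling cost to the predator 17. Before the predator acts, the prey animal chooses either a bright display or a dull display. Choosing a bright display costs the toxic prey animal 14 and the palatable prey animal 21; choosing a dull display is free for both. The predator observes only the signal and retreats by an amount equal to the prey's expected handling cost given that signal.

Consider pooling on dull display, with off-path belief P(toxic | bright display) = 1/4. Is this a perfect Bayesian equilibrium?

On the equilibrium path (dull display) the predator holds the prior 3/4 and pays 3/4·49 + 1/4·17 = 41. Off-path (bright display) belief 1/4 gives 1/4·49 + 3/4·17 = 25.
Toxic: dull display gives 41 − 0 = 41; bright display gives 25 − 14 = 11. Stays. ✓
Palatable: dull display gives 41 − 0 = 41; bright display gives 25 − 21 = 4. Stays. ✓
Beliefs are Bayes-consistent on-path and both types best-respond.

Yes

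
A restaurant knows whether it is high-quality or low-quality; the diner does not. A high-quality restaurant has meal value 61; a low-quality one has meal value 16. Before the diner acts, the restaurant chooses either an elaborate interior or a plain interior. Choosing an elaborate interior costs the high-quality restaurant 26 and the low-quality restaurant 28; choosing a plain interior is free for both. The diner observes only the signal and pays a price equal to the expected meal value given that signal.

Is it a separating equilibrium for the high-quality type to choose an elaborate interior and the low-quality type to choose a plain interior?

No

Under separation the diner infers type exactly: elaborate interior → high-quality (pays 61), plain interior → low-quality (pays 16).
High-quality: elaborate interior gives 61 − 26 = 35; plain interior gives 16 − 0 = 16. No deviation. ✓
Low-quality: plain interior gives 16 − 0 = 16; elaborate interior gives 61 − 28 = 33. Would deviate. ✗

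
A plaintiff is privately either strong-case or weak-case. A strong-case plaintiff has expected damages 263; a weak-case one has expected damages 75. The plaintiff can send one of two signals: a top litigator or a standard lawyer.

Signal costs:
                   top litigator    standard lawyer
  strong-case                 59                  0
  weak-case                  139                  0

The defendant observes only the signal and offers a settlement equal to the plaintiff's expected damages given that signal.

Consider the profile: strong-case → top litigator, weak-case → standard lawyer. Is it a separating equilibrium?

No

Under separation the defendant infers type exactly: top litigator → strong-case (pays 263), standard lawyer → weak-case (pays 75).
Strong-case: top litigator gives 263 − 59 = 204; standard lawyer gives 75 − 0 = 75. No deviation. ✓
Weak-case: standard lawyer gives 75 − 0 = 75; top litigator gives 263 − 139 = 124. Would deviate. ✗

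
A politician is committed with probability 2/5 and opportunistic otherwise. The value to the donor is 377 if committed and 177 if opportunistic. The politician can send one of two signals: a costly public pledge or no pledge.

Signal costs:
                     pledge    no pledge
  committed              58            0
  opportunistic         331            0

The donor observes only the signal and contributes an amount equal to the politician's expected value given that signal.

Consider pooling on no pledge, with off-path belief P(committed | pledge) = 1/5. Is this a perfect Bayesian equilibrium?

At the pooled signal (no pledge) the donor holds the prior 2/5 and pays 2/5·377 + 3/5·177 = 257. Off-path (pledge) belief 1/5 gives 1/5·377 + 4/5·177 = 217.
Committed: no pledge gives 257 − 0 = 257; pledge gives 217 − 58 = 159. Stays. ✓
Opportunistic: no pledge gives 257 − 0 = 257; pledge gives 217 − 331 = -114. Stays. ✓

Yes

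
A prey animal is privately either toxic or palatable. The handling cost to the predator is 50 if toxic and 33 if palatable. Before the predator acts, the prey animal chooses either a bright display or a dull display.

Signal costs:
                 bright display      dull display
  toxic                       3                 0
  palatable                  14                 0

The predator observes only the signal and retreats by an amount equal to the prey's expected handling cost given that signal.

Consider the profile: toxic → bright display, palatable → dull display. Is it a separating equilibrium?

Under separation the predator infers type exactly: bright display → toxic (pays 50), dull display → palatable (pays 33).
Toxic: bright display gives 50 − 3 = 47; dull display gives 33 − 0 = 33. No deviation. ✓
Palatable: dull display gives 33 − 0 = 33; bright display gives 50 − 14 = 36. Would deviate. ✗

No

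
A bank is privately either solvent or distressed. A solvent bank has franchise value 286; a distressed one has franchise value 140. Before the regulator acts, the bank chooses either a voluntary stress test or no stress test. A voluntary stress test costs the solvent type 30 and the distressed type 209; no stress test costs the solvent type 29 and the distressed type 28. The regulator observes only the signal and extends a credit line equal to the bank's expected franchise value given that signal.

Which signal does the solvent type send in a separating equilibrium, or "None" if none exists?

Try solvent → stress test, distressed → no stress test:
  Under separation the regulator infers type exactly: stress test → solvent (pays 286), no stress test → distressed (pays 140).
  Solvent: stress test gives 286 − 30 = 256; no stress test gives 140 − 29 = 111. No deviation. ✓
  Distressed: no stress test gives 140 − 28 = 112; stress test gives 286 − 209 = 77. No deviation. ✓
Both hold — the solvent type sends stress test.

stress test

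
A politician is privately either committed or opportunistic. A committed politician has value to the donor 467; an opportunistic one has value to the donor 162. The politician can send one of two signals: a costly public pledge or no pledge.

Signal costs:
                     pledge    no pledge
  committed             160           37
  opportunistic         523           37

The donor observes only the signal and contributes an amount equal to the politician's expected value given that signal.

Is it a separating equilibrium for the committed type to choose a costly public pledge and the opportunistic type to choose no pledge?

Yes

If types separate, pledge earns payment 467 and no pledge earns 162.
Committed: pledge gives 467 − 160 = 307; no pledge gives 162 − 37 = 125. No deviation. ✓
Opportunistic: no pledge gives 162 − 37 = 125; pledge gives 467 − 523 = -56. No deviation. ✓
Neither type gains from mimicking the other.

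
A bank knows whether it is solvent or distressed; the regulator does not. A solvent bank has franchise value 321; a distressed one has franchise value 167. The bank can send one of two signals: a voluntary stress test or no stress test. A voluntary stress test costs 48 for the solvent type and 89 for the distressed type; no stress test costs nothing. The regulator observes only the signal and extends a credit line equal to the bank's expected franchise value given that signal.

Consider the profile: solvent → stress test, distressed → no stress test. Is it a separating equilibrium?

If types separate, stress test earns payment 321 and no stress test earns 167.
Solvent: stress test gives 321 − 48 = 273; no stress test gives 167 − 0 = 167. No deviation. ✓
Distressed: no stress test gives 167 − 0 = 167; stress test gives 321 − 89 = 232. Would deviate. ✗

No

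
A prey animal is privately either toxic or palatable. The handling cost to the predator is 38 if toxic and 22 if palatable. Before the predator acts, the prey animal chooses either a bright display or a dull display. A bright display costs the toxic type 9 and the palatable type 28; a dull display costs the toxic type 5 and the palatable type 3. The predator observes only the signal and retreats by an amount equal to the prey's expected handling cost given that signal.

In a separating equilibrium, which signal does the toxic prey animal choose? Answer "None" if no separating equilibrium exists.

Try toxic → bright display, palatable → dull display:
  If types separate, bright display earns payment 38 and dull display earns 22.
  Toxic: bright display gives 38 − 9 = 29; dull display gives 22 − 5 = 17. No deviation. ✓
  Palatable: dull display gives 22 − 3 = 19; bright display gives 38 − 28 = 10. No deviation. ✓
Both hold — the toxic type sends bright display.

bright display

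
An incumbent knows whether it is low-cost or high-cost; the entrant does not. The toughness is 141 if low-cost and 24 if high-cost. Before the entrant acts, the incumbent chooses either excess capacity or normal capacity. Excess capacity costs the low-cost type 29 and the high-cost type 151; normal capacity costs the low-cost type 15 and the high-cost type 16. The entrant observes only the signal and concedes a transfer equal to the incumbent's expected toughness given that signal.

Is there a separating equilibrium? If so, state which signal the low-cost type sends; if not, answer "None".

excess capacity

Try low-cost → excess capacity, high-cost → normal capacity:
  If types separate, excess capacity earns payment 141 and normal capacity earns 24.
  Low-cost: excess capacity gives 141 − 29 = 112; normal capacity gives 24 − 15 = 9. No deviation. ✓
  High-cost: normal capacity gives 24 − 16 = 8; excess capacity gives 141 − 151 = -10. No deviation. ✓
Both hold — the low-cost type sends excess capacity.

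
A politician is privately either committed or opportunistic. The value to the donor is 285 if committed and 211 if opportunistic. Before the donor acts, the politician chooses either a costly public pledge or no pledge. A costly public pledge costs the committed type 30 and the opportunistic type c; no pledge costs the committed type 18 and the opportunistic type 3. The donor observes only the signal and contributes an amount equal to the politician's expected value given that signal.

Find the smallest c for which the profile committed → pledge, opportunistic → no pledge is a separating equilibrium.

77

Under separation: pledge → committed (pays 285); no pledge → opportunistic (pays 211).
Committed: 285 − 30 = 255 ≥ 211 − 18 = 193. Holds regardless of c. ✓
Opportunistic: 211 − 3 ≥ 285 − c, so c ≥ 285 − 208 = 77.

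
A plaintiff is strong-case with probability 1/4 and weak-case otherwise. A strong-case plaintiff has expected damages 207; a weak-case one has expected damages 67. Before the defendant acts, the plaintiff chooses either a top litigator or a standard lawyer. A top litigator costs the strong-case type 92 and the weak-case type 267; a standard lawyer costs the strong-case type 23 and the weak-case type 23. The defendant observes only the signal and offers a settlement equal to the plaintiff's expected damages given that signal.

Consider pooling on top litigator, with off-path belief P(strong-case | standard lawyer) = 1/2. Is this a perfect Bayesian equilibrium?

At the pooled signal (top litigator) the defendant holds the prior 1/4 and pays 1/4·207 + 3/4·67 = 102. Off-path (standard lawyer) belief 1/2 gives 1/2·207 + 1/2·67 = 137.
Strong-case: top litigator gives 102 − 92 = 10; standard lawyer gives 137 − 23 = 114. Deviates. ✗
Weak-case: top litigator gives 102 − 267 = -165; standard lawyer gives 137 − 23 = 114. Deviates. ✗

No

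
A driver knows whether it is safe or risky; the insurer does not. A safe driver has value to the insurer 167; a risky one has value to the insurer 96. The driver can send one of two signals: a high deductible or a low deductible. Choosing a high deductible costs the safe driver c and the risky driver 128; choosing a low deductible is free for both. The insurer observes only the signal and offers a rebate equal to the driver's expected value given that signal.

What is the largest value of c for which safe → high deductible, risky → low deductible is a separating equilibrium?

Under separation: high deductible → safe (pays 167); low deductible → risky (pays 96).
Risky: 96 − 0 = 96 ≥ 167 − 128 = 39. Holds regardless of c. ✓
Safe: 167 − c ≥ 96 − 0, so c ≤ 167 − 96 = 71.

71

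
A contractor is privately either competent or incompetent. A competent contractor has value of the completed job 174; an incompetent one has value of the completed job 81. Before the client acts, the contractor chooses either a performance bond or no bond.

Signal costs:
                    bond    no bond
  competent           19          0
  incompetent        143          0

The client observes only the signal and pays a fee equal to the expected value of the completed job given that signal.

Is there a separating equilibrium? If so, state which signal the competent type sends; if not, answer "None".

bond

Try competent → bond, incompetent → no bond:
  If types separate, bond earns payment 174 and no bond earns 81.
  Competent: bond gives 174 − 19 = 155; no bond gives 81 − 0 = 81. No deviation. ✓
  Incompetent: no bond gives 81 − 0 = 81; bond gives 174 − 143 = 31. No deviation. ✓
Both hold — the competent type sends bond.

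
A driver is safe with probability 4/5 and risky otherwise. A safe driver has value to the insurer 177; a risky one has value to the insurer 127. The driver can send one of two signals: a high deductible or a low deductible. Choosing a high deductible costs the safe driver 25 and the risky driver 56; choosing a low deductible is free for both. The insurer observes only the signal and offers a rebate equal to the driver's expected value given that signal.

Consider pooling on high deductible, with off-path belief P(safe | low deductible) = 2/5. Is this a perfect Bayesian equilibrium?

On the equilibrium path (high deductible) the insurer holds the prior 4/5 and pays 4/5·177 + 1/5·127 = 167. Off-path (low deductible) belief 2/5 gives 2/5·177 + 3/5·127 = 147.
Safe: high deductible gives 167 − 25 = 142; low deductible gives 147 − 0 = 147. Deviates. ✗
Risky: high deductible gives 167 − 56 = 111; low deductible gives 147 − 0 = 147. Deviates. ✗

No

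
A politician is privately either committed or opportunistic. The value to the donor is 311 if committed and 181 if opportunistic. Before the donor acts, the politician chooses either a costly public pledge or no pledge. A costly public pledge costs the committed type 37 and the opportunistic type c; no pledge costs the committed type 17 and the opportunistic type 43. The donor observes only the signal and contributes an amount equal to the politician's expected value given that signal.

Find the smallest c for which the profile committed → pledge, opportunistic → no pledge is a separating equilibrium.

Under separation: pledge → committed (pays 311); no pledge → opportunistic (pays 181).
Committed: 311 − 37 = 274 ≥ 181 − 17 = 164. Holds regardless of c. ✓
Opportunistic: 181 − 43 ≥ 311 − c, so c ≥ 311 − 138 = 173.

173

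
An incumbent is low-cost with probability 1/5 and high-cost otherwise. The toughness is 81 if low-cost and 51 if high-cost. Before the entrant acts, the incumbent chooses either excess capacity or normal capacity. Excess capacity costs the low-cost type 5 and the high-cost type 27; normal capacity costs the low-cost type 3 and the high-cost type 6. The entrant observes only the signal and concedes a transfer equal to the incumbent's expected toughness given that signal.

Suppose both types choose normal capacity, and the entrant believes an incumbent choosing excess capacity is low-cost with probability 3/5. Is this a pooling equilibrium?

No

On the equilibrium path (normal capacity) the entrant holds the prior 1/5 and pays 1/5·81 + 4/5·51 = 57. Off-path (excess capacity) belief 3/5 gives 3/5·81 + 2/5·51 = 69.
Low-cost: normal capacity gives 57 − 3 = 54; excess capacity gives 69 − 5 = 64. Deviates. ✗
High-cost: normal capacity gives 57 − 6 = 51; excess capacity gives 69 − 27 = 42. Stays. ✓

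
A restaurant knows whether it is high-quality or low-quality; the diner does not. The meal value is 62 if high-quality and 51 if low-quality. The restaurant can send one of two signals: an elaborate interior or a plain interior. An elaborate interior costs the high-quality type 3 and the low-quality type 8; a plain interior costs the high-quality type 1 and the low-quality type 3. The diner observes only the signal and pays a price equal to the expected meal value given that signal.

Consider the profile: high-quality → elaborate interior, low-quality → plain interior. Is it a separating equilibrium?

No

If types separate, elaborate interior earns payment 62 and plain interior earns 51.
High-quality: elaborate interior gives 62 − 3 = 59; plain interior gives 51 − 1 = 50. No deviation. ✓
Low-quality: plain interior gives 51 − 3 = 48; elaborate interior gives 62 − 8 = 54. Would deviate. ✗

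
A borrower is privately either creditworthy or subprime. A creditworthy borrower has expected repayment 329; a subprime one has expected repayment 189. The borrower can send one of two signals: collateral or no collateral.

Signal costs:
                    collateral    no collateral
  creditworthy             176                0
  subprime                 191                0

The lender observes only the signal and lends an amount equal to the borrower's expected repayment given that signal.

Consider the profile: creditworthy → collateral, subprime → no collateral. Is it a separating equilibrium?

No

If types separate, collateral earns payment 329 and no collateral earns 189.
Creditworthy: collateral gives 329 − 176 = 153; no collateral gives 189 − 0 = 189. Would deviate. ✗
Subprime: no collateral gives 189 − 0 = 189; collateral gives 329 − 191 = 138. No deviation. ✓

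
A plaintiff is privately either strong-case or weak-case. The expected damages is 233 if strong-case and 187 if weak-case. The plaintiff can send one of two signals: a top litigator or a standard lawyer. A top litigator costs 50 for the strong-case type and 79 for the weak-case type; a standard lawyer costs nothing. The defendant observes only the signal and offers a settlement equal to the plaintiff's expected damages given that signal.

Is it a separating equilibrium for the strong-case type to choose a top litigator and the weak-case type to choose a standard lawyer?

If types separate, top litigator earns payment 233 and standard lawyer earns 187.
Strong-case: top litigator gives 233 − 50 = 183; standard lawyer gives 187 − 0 = 187. Would deviate. ✗
Weak-case: standard lawyer gives 187 − 0 = 187; top litigator gives 233 − 79 = 154. No deviation. ✓

No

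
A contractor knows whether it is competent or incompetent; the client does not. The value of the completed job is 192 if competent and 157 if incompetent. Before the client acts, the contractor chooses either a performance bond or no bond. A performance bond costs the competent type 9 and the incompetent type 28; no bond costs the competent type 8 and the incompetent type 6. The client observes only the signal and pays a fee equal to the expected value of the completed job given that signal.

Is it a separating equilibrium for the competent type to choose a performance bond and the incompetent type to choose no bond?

Under separation the client infers type exactly: bond → competent (pays 192), no bond → incompetent (pays 157).
Competent: bond gives 192 − 9 = 183; no bond gives 157 − 8 = 149. No deviation. ✓
Incompetent: no bond gives 157 − 6 = 151; bond gives 192 − 28 = 164. Would deviate. ✗

No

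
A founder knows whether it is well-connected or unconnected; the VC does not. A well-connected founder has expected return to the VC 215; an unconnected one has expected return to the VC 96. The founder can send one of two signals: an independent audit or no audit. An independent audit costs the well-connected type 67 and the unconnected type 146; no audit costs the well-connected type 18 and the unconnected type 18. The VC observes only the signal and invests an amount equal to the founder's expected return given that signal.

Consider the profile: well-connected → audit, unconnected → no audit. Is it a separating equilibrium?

Yes

Under separation the VC infers type exactly: audit → well-connected (pays 215), no audit → unconnected (pays 96).
Well-connected: audit gives 215 − 67 = 148; no audit gives 96 − 18 = 78. No deviation. ✓
Unconnected: no audit gives 96 − 18 = 78; audit gives 215 − 146 = 69. No deviation. ✓
Both incentive constraints hold.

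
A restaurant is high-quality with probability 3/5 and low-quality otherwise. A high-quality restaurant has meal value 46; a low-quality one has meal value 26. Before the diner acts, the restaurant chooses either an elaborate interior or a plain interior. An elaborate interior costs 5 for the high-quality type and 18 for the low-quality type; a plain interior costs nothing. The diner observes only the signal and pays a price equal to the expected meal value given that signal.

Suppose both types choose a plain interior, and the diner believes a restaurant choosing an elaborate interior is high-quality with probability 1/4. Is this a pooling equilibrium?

Yes

At the pooled signal (plain interior) the diner holds the prior 3/5 and pays 3/5·46 + 2/5·26 = 38. Off-path (elaborate interior) belief 1/4 gives 1/4·46 + 3/4·26 = 31.
High-quality: plain interior gives 38 − 0 = 38; elaborate interior gives 31 − 5 = 26. Stays. ✓
Low-quality: plain interior gives 38 − 0 = 38; elaborate interior gives 31 − 18 = 13. Stays. ✓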